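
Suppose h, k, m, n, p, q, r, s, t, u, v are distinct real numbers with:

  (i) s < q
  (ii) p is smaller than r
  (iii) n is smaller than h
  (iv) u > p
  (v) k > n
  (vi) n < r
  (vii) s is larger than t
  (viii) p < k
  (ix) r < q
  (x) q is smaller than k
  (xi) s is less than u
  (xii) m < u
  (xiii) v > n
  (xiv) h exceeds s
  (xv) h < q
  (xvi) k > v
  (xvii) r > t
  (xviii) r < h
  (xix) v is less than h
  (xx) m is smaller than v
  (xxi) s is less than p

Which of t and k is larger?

t < s and s < p give t < p.
Then p < r extends the chain to r.
Then r < h extends the chain to h.
With h < q: t < s < p < r < h < q.
Then q < k extends the chain to k.
So t < k; k is the larger of the two.

k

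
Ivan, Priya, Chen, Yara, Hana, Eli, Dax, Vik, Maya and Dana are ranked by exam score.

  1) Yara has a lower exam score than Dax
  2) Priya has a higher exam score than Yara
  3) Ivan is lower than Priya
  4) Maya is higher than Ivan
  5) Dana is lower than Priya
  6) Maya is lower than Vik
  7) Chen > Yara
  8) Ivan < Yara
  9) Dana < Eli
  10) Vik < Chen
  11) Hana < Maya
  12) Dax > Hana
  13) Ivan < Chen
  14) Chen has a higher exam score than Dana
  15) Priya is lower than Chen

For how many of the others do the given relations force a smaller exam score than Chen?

7

From Chen the given relations immediately reach Dana, Ivan, Vik, Yara, Priya.
From those, Maya — 6 in total.
From those, Hana — 7 in total.
No other element is forced below Chen by the given relations, so the count is 7.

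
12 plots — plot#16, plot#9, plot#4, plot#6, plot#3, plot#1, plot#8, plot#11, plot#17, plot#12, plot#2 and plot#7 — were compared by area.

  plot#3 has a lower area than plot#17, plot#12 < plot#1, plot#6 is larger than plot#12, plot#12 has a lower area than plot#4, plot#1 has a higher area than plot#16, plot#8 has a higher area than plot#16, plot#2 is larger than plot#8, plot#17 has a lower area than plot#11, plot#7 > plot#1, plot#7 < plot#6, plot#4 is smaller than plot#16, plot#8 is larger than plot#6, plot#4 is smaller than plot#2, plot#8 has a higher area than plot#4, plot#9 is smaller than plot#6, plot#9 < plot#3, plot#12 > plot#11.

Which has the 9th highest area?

Piecing the relations together gives one ordering: plot#9 < plot#3 < plot#17 < plot#11 < plot#12 < plot#4 < plot#16 < plot#1 < plot#7 < plot#6 < plot#8 < plot#2.
Counting 9 from the largest end gives plot#11.

plot#11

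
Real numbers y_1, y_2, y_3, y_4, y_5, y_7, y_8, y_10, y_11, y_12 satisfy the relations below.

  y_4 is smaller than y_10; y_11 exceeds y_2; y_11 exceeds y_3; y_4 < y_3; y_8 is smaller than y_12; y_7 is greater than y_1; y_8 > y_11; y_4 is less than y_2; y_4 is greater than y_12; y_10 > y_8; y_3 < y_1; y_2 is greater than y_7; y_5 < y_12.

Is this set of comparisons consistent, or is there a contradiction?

inconsistent

Chaining the given relations yields y_12 < y_4 < y_3 < y_1 < y_7 < y_2 < y_11 < y_8, so y_12 < y_8. But one relation states y_8 < y_12. These cannot both hold.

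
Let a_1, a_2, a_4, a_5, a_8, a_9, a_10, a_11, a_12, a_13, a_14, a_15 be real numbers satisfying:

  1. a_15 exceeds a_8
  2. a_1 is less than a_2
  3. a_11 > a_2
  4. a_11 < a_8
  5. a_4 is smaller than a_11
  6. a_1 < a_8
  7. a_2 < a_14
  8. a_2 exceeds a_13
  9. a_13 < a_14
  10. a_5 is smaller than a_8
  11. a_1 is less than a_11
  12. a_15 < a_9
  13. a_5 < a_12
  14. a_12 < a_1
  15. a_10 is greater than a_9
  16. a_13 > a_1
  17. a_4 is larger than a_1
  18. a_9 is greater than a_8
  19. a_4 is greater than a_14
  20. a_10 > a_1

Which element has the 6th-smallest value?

a_14

Chaining the given pairs: a_5 < a_12 < a_1 < a_13 < a_2 < a_14 < a_4 < a_11 < a_8 < a_15 < a_9 < a_10.
Counting 6 from the smallest end gives a_14.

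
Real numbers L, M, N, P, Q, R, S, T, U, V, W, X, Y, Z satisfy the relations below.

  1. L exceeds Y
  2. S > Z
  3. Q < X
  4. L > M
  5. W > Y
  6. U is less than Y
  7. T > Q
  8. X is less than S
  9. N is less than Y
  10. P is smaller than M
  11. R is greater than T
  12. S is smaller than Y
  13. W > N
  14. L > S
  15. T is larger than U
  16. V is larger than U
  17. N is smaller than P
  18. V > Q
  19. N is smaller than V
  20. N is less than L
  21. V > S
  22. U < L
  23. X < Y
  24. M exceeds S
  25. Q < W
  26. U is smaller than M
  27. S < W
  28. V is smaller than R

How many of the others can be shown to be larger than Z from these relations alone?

The elements the relations force above Z are S, V, Y, R, M, L, W — no chain reaches any other.
That is 7.

7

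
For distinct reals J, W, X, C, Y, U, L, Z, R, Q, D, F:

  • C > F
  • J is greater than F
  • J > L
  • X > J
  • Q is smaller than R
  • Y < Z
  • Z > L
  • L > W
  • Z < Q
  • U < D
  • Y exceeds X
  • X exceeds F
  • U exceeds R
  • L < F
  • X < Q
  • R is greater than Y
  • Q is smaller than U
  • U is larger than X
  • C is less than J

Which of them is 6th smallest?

X

Chaining the given pairs: W < L < F < C < J < X < Y < Z < Q < R < U < D.
The 6th smallest is X.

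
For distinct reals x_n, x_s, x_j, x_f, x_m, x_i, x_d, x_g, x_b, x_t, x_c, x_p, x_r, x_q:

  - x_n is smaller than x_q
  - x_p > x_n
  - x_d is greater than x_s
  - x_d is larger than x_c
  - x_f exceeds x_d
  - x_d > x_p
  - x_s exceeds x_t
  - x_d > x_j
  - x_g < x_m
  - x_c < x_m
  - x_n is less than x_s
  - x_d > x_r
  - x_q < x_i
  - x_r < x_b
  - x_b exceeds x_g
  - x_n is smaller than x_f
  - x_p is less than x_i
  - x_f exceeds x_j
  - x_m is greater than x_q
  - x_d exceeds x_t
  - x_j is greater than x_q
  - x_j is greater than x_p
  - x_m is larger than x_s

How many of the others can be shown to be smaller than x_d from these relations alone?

From x_d the given relations immediately reach x_c, x_t, x_s, x_r, x_p, x_j.
From those, x_n, x_q — 8 in total.
No other element is forced below x_d by the given relations, so the count is 8.

8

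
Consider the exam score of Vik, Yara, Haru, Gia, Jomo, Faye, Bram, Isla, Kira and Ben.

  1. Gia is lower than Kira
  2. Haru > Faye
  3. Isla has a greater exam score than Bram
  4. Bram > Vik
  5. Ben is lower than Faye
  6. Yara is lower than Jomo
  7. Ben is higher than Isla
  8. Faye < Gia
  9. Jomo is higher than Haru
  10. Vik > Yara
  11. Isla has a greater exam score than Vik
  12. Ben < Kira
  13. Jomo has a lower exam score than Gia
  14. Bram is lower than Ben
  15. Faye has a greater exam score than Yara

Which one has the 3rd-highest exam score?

Jomo

Piecing the relations together gives one ordering: Yara < Vik < Bram < Isla < Ben < Faye < Haru < Jomo < Gia < Kira.
The 3rd largest is Jomo.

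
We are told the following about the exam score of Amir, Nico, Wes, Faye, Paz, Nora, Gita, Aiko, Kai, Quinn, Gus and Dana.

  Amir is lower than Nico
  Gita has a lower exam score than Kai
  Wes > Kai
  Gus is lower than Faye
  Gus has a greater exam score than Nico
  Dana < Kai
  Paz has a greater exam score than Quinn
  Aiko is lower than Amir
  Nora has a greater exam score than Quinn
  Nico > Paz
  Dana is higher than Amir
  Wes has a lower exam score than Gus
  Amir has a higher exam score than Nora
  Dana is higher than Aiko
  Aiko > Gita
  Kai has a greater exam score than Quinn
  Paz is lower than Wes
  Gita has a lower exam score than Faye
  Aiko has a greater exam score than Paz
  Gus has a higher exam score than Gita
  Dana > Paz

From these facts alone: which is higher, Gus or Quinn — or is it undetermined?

The relevant relations are Quinn < Paz; Paz < Aiko; Aiko < Dana; Dana < Kai; Kai < Wes; Wes < Gus.
Chaining these gives Quinn < Paz < Aiko < Dana < Kai < Wes < Gus.
So Gus is higher.

Gus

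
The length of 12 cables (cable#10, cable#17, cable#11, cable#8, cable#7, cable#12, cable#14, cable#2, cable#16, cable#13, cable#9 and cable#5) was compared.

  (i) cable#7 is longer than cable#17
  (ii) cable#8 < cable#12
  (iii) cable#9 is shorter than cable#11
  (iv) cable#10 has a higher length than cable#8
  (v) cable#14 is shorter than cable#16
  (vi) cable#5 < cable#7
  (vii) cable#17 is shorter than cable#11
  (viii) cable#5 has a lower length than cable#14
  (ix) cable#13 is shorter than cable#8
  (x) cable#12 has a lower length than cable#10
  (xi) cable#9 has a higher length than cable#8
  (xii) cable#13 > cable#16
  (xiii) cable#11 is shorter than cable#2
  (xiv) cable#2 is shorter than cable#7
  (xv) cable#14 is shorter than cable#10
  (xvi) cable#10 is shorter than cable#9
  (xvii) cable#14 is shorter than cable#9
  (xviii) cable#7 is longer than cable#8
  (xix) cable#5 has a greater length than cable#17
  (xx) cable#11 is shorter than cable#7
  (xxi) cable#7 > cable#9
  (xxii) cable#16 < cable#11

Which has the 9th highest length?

The consecutive relations fix a unique order: cable#17 < cable#5 < cable#14 < cable#16 < cable#13 < cable#8 < cable#12 < cable#10 < cable#9 < cable#11 < cable#2 < cable#7.
Counting 9 from the largest end gives cable#16.

cable#16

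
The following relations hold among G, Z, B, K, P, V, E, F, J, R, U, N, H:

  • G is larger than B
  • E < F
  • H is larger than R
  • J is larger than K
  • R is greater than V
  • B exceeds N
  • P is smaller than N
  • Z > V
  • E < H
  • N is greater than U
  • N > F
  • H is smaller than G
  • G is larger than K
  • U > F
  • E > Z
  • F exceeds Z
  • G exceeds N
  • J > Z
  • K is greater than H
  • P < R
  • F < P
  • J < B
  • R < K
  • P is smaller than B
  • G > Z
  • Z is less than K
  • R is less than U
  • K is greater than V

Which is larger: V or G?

G

Link the given pairs in sequence: V < Z; Z < E; E < F; F < P; P < R; R < H; H < K; K < J; J < B; B < G.
Together: V < Z < E < F < P < R < H < K < J < B < G.
So V < G; G is the larger of the two.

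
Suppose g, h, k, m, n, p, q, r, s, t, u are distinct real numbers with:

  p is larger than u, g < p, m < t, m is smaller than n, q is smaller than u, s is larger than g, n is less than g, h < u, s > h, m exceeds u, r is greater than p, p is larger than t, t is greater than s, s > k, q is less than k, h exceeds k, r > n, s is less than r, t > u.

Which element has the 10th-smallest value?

Piecing the relations together gives one ordering: q < k < h < u < m < n < g < s < t < p < r.
The 10th smallest is p.

p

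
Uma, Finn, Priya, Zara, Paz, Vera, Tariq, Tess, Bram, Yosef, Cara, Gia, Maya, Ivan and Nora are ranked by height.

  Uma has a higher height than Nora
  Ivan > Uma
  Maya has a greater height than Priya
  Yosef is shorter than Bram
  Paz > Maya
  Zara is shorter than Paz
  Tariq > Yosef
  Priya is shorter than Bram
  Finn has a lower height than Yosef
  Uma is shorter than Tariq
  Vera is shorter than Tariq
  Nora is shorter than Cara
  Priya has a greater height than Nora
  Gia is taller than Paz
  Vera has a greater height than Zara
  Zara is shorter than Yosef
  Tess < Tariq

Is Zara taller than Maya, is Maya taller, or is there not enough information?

undetermined

Following every chain through Zara: above Zara we get Vera, Yosef, Paz, Bram, Gia, Tariq.
Maya is not reached, and no chain runs the other way from Maya to Zara.
So the given relations leave the order of Zara and Maya undetermined.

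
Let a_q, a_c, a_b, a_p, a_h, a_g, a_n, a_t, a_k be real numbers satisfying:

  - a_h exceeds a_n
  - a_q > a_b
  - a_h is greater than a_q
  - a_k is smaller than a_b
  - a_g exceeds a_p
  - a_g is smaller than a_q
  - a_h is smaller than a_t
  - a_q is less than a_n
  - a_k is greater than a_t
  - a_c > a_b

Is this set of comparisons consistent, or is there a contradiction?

inconsistent

Chaining the given relations yields a_q < a_n < a_h < a_t < a_k < a_b, so a_q < a_b. But one relation states a_b < a_q. These cannot both hold.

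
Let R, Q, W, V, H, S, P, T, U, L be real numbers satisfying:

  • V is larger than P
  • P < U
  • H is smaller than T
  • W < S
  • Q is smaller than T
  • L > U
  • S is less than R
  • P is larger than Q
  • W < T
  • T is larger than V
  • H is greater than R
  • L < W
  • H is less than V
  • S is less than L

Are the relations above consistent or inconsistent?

We have S < L stated directly, yet also L < W < S by chaining the others — so L < S. Contradiction.

inconsistent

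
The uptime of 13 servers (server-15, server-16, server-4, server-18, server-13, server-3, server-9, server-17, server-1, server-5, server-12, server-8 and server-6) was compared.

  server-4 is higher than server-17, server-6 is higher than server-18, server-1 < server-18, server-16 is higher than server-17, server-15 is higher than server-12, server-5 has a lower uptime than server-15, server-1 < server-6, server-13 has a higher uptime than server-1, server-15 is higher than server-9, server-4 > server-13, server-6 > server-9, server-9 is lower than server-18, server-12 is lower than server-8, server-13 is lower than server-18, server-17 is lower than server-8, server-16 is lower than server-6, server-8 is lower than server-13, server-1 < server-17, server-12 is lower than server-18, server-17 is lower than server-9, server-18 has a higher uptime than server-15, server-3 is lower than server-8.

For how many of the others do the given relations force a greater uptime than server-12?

6

Directly above server-12: server-8, server-15, server-18.
One step further: server-13, server-6 (5 so far).
One step further: server-4 (6 so far).
Nothing else is reachable above server-12; 6 in all.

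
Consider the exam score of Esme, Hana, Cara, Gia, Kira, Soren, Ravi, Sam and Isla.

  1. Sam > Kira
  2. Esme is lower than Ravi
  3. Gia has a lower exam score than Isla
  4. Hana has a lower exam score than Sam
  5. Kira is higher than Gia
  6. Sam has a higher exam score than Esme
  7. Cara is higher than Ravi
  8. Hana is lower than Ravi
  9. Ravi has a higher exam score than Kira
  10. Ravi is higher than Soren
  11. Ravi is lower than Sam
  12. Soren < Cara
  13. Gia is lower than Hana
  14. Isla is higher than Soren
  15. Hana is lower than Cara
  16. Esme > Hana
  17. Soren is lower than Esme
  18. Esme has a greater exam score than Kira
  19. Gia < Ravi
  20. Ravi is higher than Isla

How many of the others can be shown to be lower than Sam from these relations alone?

7

From Sam the given relations immediately reach Hana, Kira, Esme, Ravi.
From those, Soren, Gia, Isla — 7 in total.
No other element is forced below Sam by the given relations, so the count is 7.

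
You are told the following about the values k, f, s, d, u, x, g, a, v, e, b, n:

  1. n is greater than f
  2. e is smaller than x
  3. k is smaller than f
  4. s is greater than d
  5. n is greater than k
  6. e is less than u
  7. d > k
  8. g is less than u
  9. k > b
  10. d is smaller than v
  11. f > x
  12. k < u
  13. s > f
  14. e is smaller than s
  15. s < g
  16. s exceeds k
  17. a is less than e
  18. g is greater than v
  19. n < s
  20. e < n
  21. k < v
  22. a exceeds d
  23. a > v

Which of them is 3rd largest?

s

Chaining the given pairs: b < k < d < v < a < e < x < f < n < s < g < u.
The 3rd largest is s.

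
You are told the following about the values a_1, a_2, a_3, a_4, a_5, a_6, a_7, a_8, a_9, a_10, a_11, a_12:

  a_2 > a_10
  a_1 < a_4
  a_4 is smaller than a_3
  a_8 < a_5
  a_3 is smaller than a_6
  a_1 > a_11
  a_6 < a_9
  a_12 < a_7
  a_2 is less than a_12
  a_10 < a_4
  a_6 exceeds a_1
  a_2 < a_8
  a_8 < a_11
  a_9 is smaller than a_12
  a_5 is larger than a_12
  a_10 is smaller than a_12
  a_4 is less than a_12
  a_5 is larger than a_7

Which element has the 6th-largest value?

a_3

The consecutive relations fix a unique order: a_10 < a_2 < a_8 < a_11 < a_1 < a_4 < a_3 < a_6 < a_9 < a_12 < a_7 < a_5.
Counting 6 from the largest end gives a_3.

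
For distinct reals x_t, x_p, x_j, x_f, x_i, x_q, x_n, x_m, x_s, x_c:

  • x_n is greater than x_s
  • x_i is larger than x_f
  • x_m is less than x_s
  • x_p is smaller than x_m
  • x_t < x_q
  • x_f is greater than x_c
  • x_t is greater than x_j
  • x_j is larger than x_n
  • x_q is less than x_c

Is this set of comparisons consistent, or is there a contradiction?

consistent

The single ordering x_p < x_m < x_s < x_n < x_j < x_t < x_q < x_c < x_f < x_i satisfies every listed relation, so no contradiction arises.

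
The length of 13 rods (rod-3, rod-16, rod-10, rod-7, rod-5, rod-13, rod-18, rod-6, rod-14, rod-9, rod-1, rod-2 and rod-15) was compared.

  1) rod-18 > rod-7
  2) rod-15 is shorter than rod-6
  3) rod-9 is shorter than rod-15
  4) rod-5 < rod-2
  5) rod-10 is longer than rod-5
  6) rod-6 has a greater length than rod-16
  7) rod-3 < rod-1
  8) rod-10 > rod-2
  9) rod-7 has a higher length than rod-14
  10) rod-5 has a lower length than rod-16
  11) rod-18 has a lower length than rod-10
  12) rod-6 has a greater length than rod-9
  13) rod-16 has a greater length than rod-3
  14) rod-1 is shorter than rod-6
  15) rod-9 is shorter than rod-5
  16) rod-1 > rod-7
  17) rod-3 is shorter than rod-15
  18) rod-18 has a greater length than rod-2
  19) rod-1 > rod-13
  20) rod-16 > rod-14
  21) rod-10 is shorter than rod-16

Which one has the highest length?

rod-3 is not greatest since rod-3 < rod-15; rod-14 is not greatest since rod-14 < rod-7; rod-9 is not greatest since rod-9 < rod-15; rod-5 is not greatest since rod-5 < rod-2; rod-2 is not greatest since rod-2 < rod-10; rod-15 is not greatest since rod-15 < rod-6; rod-7 is not greatest since rod-7 < rod-1; rod-13 is not greatest since rod-13 < rod-1; rod-18 is not greatest since rod-18 < rod-10; rod-10 is not greatest since rod-10 < rod-16; rod-16 is not greatest since rod-16 < rod-6; rod-1 is not greatest since rod-1 < rod-6.
Only rod-6 has nothing above it, so rod-6 is the highest length.

rod-6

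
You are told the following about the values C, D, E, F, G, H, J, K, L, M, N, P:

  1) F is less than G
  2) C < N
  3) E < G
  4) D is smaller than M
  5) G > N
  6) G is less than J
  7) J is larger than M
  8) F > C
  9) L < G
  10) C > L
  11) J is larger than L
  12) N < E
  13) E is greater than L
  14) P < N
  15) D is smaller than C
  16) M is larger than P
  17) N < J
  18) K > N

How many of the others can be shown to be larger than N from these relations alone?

From N the given relations immediately reach E, G, K, J.
No other element is forced above N by the given relations, so the count is 4.

4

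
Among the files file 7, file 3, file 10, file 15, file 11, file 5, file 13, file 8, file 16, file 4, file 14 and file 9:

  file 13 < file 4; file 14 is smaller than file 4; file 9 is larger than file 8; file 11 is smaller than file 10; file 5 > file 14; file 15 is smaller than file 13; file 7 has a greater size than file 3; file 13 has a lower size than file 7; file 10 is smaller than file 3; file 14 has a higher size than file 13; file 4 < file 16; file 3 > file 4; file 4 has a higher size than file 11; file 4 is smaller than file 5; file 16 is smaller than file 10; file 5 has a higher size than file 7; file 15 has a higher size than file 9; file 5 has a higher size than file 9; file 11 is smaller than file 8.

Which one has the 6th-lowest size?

The consecutive relations fix a unique order: file 11 < file 8 < file 9 < file 15 < file 13 < file 14 < file 4 < file 16 < file 10 < file 3 < file 7 < file 5.
The 6th smallest is file 14.

file 14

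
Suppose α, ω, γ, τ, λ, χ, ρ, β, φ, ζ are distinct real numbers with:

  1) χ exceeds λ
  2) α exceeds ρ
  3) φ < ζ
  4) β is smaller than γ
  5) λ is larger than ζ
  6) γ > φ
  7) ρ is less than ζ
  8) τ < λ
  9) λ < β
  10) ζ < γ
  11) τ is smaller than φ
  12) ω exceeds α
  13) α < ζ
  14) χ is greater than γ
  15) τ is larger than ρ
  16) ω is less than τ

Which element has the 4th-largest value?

λ

Piecing the relations together gives one ordering: ρ < α < ω < τ < φ < ζ < λ < β < γ < χ.
The 4th largest is λ.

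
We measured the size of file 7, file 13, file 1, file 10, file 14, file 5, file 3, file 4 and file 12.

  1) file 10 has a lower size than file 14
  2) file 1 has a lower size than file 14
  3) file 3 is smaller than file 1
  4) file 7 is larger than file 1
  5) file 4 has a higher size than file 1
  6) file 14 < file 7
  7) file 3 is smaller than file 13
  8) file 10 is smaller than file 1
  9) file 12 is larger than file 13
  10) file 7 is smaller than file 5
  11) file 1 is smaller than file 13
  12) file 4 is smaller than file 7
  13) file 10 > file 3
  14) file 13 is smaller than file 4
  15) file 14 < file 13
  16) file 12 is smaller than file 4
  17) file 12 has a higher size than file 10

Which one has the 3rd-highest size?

Chaining the given pairs: file 3 < file 10 < file 1 < file 14 < file 13 < file 12 < file 4 < file 7 < file 5.
The 3rd largest is file 4.

file 4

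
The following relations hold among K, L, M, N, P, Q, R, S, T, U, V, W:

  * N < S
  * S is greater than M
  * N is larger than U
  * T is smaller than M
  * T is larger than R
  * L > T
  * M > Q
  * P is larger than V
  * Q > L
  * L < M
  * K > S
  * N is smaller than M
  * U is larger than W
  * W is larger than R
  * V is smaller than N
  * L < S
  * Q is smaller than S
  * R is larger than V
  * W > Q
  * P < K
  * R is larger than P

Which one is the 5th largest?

Piecing the relations together gives one ordering: V < P < R < T < L < Q < W < U < N < M < S < K.
The 5th largest is U.

U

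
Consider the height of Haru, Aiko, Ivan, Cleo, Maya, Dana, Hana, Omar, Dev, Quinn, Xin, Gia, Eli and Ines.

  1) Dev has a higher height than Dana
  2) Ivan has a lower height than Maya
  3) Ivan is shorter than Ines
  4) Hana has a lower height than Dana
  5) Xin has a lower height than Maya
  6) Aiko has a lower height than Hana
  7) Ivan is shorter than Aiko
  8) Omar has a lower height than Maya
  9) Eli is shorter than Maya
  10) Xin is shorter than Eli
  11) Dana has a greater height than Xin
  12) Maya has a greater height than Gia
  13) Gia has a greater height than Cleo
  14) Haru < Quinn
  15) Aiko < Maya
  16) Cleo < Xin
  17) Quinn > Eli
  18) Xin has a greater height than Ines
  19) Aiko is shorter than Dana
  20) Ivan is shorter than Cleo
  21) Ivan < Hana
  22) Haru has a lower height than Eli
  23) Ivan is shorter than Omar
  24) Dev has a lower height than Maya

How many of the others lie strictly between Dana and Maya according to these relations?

Chaining upward from Dana reaches: Dev.
Chaining downward from Maya reaches: Ivan, Cleo, Ines, Haru, Omar, Aiko, Hana, Xin, Gia, Eli, Dev.
Strictly between Dana and Maya are those in both lists: Dev — 1 element.

1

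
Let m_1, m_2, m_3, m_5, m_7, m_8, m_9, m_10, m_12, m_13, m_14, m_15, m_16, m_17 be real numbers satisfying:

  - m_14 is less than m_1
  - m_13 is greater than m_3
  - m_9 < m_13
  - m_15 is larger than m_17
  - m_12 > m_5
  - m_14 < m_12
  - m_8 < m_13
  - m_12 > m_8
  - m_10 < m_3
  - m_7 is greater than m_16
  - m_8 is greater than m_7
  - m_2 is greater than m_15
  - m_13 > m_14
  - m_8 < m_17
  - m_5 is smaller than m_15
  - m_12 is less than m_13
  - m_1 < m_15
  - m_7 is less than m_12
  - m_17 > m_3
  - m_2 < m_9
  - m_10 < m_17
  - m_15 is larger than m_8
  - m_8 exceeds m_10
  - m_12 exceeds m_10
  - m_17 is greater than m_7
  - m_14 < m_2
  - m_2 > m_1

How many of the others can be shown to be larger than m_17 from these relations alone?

The elements the relations force above m_17 are m_15, m_2, m_9, m_13 — no chain reaches any other.
That is 4.

4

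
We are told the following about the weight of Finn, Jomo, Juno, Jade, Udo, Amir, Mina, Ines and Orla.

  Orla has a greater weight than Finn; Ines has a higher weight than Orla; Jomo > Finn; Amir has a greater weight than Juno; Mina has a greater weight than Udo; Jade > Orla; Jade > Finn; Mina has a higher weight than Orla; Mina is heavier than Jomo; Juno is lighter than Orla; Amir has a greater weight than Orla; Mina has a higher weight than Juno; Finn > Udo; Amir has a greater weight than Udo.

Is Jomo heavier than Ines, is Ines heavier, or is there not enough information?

Following every chain through Jomo: above Jomo we get Mina; below Jomo we get Udo, Finn.
Ines is not reached, and no chain runs the other way from Ines to Jomo.
So the given relations leave the order of Jomo and Ines undetermined.

undetermined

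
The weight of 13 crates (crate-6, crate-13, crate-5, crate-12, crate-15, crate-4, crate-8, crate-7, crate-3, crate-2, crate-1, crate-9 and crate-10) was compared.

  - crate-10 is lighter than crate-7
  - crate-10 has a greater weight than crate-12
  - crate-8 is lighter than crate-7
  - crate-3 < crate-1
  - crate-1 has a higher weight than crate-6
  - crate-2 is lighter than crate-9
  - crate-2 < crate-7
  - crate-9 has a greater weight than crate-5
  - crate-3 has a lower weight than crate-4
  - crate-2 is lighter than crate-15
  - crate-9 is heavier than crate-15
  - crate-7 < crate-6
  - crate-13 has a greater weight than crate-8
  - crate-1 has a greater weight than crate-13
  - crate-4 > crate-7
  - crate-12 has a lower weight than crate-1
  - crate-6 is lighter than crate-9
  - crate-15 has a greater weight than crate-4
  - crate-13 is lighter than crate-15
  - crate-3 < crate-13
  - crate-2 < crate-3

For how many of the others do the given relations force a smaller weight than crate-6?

Directly below crate-6: crate-7.
One step further: crate-10, crate-2, crate-8 (4 so far).
One step further: crate-12 (5 so far).
No other element is forced below crate-6 by the given relations, so the count is 5.

5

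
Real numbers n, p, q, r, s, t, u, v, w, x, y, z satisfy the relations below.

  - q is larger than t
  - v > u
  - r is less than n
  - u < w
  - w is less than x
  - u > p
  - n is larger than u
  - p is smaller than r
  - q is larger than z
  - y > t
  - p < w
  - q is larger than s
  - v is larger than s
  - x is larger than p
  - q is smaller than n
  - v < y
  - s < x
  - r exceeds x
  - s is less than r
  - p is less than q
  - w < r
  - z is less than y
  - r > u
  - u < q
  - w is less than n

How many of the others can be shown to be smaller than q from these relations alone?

5

The elements the relations force below q are p, u, s, z, t — no chain reaches any other.
That is 5.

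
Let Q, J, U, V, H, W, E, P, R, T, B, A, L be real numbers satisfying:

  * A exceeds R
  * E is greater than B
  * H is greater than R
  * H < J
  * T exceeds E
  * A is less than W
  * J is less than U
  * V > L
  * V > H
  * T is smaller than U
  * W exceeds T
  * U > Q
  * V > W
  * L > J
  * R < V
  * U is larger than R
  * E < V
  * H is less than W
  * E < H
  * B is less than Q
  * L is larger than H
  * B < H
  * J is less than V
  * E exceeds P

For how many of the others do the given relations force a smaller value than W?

The elements the relations force below W are P, R, A, B, E, H, T — no chain reaches any other.
That is 7.

7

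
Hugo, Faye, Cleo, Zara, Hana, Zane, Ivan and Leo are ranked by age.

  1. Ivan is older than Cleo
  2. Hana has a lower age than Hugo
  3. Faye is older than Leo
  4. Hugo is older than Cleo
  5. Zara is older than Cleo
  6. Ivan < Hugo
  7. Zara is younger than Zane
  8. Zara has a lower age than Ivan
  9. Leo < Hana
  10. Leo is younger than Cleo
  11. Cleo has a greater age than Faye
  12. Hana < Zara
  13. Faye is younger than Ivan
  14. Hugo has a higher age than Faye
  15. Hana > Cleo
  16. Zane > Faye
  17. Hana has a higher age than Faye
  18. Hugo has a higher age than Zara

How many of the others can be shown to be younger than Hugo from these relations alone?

The elements the relations force below Hugo are Leo, Faye, Cleo, Hana, Zara, Ivan — no chain reaches any other.
That is 6.

6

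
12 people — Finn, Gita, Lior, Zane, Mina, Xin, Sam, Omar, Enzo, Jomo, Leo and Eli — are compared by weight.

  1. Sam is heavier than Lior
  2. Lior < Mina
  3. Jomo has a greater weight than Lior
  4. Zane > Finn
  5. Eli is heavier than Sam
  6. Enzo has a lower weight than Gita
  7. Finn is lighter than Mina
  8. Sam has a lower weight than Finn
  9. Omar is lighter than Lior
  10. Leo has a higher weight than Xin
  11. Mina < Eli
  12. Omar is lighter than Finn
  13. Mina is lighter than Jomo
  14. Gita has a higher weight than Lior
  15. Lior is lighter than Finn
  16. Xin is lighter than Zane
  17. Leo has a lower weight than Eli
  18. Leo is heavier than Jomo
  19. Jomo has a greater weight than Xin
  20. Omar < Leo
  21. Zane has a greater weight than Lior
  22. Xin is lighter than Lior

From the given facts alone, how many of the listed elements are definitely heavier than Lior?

From Lior the given relations immediately reach Sam, Finn, Zane, Mina, Gita, Jomo.
From those, Leo, Eli — 8 in total.
Nothing else is reachable above Lior; 8 in all.

8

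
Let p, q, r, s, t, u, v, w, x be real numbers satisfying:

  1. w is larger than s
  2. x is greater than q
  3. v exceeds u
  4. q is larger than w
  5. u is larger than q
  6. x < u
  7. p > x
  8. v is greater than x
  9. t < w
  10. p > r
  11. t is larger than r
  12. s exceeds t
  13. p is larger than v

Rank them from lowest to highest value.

The consecutive links are each given: r < t; t < s; s < w; w < q; q < x; x < u; u < v; v < p.

r < t < s < w < q < x < u < v < p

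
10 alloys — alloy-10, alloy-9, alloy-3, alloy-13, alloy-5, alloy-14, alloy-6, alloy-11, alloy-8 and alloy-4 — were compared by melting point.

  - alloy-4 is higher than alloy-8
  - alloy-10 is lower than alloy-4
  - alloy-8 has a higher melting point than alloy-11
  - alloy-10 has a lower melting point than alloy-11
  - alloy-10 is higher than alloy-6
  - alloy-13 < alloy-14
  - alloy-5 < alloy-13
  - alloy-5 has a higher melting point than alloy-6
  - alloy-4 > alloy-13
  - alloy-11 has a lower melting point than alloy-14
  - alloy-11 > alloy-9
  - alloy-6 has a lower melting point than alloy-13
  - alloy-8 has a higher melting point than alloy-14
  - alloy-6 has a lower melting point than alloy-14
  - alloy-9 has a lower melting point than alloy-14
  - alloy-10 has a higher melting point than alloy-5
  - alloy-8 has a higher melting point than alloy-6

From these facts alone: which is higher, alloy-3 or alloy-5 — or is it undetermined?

undetermined

Following every chain through alloy-5: above alloy-5 we get alloy-10, alloy-13, alloy-11, alloy-14, alloy-8, alloy-4; below alloy-5 we get alloy-6.
alloy-3 is not reached, and no chain runs the other way from alloy-3 to alloy-5.
So the given relations leave the order of alloy-5 and alloy-3 undetermined.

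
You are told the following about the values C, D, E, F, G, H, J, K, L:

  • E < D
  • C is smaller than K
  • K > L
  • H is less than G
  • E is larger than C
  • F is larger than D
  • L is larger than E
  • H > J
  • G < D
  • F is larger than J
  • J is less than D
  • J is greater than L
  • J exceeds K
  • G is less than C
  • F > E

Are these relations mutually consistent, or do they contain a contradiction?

We have G < C stated directly, yet also C < E < L < K < J < H < G by chaining the others — so C < G. Contradiction.

inconsistent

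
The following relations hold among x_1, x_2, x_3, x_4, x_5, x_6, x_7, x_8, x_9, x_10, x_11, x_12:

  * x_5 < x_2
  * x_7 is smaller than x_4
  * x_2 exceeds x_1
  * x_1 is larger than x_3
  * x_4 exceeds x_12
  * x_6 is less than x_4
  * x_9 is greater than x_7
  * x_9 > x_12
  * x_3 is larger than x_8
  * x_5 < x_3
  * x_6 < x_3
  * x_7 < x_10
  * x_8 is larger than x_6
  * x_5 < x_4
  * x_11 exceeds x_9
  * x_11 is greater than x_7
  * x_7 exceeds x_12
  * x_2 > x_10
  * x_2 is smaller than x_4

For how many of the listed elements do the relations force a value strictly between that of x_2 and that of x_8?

2

Chaining upward from x_8 reaches: x_3, x_1, x_4.
Chaining downward from x_2 reaches: x_6, x_5, x_12, x_3, x_7, x_10, x_1.
Strictly between x_8 and x_2 are those in both lists: x_3, x_1 — 2 elements.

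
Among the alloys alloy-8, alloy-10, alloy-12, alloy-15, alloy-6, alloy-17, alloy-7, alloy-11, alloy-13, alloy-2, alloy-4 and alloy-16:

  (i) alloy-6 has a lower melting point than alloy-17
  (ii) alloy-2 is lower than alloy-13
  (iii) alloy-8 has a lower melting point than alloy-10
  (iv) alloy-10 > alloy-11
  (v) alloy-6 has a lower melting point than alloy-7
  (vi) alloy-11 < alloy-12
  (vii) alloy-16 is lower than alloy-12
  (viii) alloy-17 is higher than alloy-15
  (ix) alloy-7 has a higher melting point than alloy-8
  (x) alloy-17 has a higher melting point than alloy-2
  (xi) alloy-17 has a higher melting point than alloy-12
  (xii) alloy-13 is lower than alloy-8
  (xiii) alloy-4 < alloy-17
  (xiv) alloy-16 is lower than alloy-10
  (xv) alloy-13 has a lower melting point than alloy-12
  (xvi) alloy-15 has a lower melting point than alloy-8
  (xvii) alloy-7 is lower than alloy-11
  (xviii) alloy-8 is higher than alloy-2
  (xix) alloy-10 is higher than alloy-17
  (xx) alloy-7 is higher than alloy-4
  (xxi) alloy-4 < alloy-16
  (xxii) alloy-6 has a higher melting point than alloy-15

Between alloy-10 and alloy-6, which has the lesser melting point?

alloy-6

The relevant relations are alloy-6 < alloy-7; alloy-7 < alloy-11; alloy-11 < alloy-12; alloy-12 < alloy-17; alloy-17 < alloy-10.
Chaining these gives alloy-6 < alloy-7 < alloy-11 < alloy-12 < alloy-17 < alloy-10.
So alloy-6 < alloy-10; alloy-6 is the lower of the two.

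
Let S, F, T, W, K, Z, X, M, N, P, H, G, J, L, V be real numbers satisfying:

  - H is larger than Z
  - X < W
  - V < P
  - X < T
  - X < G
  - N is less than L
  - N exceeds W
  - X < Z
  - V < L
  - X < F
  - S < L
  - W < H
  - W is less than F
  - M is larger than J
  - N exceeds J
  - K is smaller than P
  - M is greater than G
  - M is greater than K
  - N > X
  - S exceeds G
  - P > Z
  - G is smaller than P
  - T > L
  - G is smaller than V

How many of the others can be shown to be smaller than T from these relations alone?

8

The elements the relations force below T are X, W, G, V, J, S, N, L — no chain reaches any other.
That is 8.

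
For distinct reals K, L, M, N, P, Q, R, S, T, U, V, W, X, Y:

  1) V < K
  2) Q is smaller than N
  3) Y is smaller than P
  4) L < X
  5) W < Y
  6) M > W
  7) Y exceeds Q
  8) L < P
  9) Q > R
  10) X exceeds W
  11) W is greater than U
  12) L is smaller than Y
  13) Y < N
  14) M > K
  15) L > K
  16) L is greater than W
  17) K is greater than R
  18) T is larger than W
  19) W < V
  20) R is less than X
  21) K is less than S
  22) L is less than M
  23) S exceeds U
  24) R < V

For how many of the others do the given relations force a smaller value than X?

6

The elements the relations force below X are U, R, W, V, K, L — no chain reaches any other.
That is 6.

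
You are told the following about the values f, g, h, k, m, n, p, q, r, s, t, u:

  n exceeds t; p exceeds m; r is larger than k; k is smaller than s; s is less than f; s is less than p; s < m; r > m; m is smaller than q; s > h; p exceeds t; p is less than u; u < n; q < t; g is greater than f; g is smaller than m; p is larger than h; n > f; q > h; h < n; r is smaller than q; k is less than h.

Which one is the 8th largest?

Chaining the given pairs: k < h < s < f < g < m < r < q < t < p < u < n.
Counting 8 from the largest end gives g.

g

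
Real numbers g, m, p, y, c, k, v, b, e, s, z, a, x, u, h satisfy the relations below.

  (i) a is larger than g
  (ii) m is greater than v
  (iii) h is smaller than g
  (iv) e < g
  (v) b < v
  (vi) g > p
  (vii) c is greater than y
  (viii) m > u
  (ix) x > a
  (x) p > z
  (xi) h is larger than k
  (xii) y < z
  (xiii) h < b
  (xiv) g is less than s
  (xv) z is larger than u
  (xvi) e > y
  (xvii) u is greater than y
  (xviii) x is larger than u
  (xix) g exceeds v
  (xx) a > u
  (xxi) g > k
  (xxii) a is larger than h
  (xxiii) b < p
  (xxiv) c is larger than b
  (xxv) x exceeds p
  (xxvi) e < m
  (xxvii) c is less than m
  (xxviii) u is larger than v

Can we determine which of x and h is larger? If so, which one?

The relevant relations are h < b; b < v; v < u; u < z; z < p; p < g; g < a; a < x.
Chaining these gives h < b < v < u < z < p < g < a < x.
So x is larger.

x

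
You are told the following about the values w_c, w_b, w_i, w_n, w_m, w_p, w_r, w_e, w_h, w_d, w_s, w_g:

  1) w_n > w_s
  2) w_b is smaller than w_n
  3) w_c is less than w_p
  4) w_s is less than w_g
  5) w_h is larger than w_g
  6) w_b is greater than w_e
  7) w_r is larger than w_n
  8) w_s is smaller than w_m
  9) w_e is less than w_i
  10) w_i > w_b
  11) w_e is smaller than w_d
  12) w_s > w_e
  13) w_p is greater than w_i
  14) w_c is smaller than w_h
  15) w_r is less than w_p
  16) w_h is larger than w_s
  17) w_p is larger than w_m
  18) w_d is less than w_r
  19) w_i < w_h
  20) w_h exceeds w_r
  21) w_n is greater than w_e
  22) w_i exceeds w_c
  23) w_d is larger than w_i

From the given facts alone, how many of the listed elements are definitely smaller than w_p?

The elements the relations force below w_p are w_e, w_c, w_b, w_s, w_i, w_m, w_n, w_d, w_r — no chain reaches any other.
That is 9.

9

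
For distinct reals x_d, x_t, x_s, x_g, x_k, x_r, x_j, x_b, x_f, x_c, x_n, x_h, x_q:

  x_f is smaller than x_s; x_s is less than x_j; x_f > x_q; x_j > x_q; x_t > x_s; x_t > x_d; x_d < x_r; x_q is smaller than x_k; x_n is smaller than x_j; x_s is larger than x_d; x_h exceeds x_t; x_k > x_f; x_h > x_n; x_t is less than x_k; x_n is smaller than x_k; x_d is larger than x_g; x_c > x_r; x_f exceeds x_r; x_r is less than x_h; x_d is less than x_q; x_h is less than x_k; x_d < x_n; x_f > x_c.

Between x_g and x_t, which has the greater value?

x_g < x_d and x_d < x_r give x_g < x_r.
With x_r < x_f: x_g < x_d < x_r < x_f.
Then x_f < x_s extends the chain to x_s.
With x_s < x_t: x_g < x_d < x_r < x_f < x_s < x_t.
So x_g < x_t; x_t is the larger of the two.

x_t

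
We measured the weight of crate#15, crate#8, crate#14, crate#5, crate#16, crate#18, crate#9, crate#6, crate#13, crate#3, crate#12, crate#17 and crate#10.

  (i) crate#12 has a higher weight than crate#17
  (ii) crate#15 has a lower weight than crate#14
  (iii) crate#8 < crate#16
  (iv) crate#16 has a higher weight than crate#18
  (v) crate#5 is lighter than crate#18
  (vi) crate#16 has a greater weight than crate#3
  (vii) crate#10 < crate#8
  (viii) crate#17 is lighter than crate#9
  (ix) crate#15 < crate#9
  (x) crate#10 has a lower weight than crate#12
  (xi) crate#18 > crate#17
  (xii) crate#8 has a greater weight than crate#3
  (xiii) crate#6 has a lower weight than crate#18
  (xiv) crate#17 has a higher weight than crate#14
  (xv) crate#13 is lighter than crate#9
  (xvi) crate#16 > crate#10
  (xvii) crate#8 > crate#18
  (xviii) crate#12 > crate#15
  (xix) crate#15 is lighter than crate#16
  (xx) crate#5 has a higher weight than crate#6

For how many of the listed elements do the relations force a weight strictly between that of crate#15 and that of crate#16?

4

The relations place crate#15 below crate#16. An element lies strictly between them when it is forced above crate#15 and also forced below crate#16.
Above crate#15: {crate#14, crate#17, crate#18, crate#8, crate#9, crate#12}. Below crate#16: {crate#6, crate#14, crate#5, crate#3, crate#10, crate#17, crate#18, crate#8}.
Intersection: {crate#14, crate#17, crate#18, crate#8} — 4.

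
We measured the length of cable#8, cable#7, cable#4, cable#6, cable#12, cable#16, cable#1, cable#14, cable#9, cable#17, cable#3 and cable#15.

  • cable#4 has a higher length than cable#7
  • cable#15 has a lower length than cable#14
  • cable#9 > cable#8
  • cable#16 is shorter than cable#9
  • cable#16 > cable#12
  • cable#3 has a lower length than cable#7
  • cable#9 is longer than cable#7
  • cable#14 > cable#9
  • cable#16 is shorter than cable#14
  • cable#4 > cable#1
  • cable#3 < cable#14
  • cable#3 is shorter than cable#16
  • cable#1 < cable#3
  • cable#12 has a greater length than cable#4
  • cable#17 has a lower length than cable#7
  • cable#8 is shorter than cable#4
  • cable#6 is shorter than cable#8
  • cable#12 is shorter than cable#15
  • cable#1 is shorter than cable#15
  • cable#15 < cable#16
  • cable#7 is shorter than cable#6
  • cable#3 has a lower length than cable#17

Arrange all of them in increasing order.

cable#1 < cable#3 < cable#17 < cable#7 < cable#6 < cable#8 < cable#4 < cable#12 < cable#15 < cable#16 < cable#9 < cable#14

The consecutive links are each given: cable#1 < cable#3; cable#3 < cable#17; cable#17 < cable#7; cable#7 < cable#6; cable#6 < cable#8; cable#8 < cable#4; cable#4 < cable#12; cable#12 < cable#15; cable#15 < cable#16; cable#16 < cable#9; cable#9 < cable#14.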